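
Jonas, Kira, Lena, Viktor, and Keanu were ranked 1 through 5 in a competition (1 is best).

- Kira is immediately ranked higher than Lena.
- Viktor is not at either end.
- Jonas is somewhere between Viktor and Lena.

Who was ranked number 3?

Jonas

With clues 1–3, Keanu, Kira, Lena, and Viktor are ruled out for rank 3.
So rank 3 is Jonas.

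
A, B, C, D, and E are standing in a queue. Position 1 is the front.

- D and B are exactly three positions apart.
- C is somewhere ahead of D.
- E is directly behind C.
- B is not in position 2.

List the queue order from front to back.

From clue 1: B is in {1,2,4,5}.
From clues 1–2: B is in {1,2,5}.
From clues 1–3: A is in {1,5}.
From clues 1–4: B → position 1, C → position 2, E → position 3, D → position 4, A → position 5.

B, C, E, D, A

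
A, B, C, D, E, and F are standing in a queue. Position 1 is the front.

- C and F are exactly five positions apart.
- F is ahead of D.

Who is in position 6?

With clue 1, A, B, D, and E are ruled out for position 6.
With clues 1–2, F is ruled out for position 6.
So position 6 is C.

C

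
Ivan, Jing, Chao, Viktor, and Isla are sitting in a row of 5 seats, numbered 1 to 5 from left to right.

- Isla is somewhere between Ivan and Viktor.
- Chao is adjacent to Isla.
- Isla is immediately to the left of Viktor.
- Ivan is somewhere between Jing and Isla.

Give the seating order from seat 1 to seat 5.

Jing, Ivan, Chao, Isla, Viktor

From clue 1: Isla is in {2,3,4}.
From clues 1–2: Chao is in {2,3,4}.
From clues 1–3: Ivan is in {1,2}.
From clues 1–4: Jing → seat 1, Ivan → seat 2, Chao → seat 3, Isla → seat 4, Viktor → seat 5.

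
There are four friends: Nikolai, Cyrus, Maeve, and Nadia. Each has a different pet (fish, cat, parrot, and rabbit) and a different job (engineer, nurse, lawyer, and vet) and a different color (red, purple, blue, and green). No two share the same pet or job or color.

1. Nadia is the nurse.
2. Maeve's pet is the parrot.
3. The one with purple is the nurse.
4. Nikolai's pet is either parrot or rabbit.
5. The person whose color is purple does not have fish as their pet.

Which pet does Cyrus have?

fish

With clues 1–2, parrot is impossible for Cyrus's pet.
With clues 1–4, rabbit is impossible for Cyrus's pet.
With clues 1–5, cat is impossible for Cyrus's pet.
That leaves fish.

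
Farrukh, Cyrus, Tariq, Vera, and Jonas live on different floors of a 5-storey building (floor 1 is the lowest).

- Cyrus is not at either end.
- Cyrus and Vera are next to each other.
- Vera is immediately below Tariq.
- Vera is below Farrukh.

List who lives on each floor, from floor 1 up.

From clue 1: Cyrus is in {2,3,4}.
From clues 1–3: Cyrus is in {2,3}.
From clues 1–4: Jonas → floor 1, Cyrus → floor 2, Vera → floor 3, Tariq → floor 4, Farrukh → floor 5.

Jonas, Cyrus, Vera, Tariq, Farrukh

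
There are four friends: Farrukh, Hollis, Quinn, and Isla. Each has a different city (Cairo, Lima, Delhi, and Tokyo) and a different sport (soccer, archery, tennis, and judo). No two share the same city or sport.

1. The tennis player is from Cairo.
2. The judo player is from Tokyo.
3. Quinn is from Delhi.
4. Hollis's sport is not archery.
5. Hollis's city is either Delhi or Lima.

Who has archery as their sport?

Quinn

With clues 1–4, Hollis is impossible for the one with sport archery.
With clues 1–5, Farrukh and Isla are impossible for the one with sport archery.
That leaves Quinn.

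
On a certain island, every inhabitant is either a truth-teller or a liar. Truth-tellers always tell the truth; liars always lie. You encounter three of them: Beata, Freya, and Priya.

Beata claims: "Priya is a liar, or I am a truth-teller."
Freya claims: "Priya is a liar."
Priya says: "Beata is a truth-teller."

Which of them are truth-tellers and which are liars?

Consider Beata. Suppose Beata is a liar.
Then no assignment of the remaining roles makes every statement match its speaker's type — contradiction.
So Beata is a truth-teller.
With that fixed, Priya's statement is true, so Priya is a truth-teller.
With that fixed, Freya's statement is false, so Freya is a liar.

Beata: truth-teller, Freya: liar, Priya: truth-teller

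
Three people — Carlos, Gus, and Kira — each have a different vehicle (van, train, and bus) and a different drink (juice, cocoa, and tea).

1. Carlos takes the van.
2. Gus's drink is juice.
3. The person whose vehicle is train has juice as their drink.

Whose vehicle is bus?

Clue 1 rules out Carlos for the one with vehicle bus.
With clues 1–3, Gus is impossible for the one with vehicle bus.
That leaves Kira.

Kira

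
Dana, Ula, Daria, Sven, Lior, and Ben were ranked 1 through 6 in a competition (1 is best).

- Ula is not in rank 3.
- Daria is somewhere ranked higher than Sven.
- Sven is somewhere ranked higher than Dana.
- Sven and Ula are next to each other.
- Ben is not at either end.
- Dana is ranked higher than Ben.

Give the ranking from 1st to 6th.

From clue 1: Ula is in {1,2,4,5,6}.
From clues 1–3: Dana is in {3,4,5,6}.
From clues 1–4: Dana is in {4,5,6}.
From clues 1–6: Daria → rank 1, Ula → rank 2, Sven → rank 3, Dana → rank 4, Ben → rank 5, Lior → rank 6.

Daria, Ula, Sven, Dana, Ben, Lior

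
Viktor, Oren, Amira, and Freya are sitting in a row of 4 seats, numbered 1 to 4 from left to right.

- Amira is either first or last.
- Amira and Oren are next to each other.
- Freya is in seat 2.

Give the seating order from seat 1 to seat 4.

Viktor, Freya, Oren, Amira

From clue 1: Amira is in {1,4}.
From clues 1–2: Oren is in {2,3}.
From clues 1–3: Viktor → seat 1, Freya → seat 2, Oren → seat 3, Amira → seat 4.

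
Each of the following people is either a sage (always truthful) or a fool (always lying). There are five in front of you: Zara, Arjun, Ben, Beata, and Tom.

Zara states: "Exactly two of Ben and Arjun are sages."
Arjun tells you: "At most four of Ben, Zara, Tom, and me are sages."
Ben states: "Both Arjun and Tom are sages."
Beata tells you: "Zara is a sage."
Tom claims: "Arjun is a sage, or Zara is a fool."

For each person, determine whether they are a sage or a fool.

Regardless of anyone's role, Arjun's statement is true, so Arjun is a sage.
With that fixed, Tom's statement is true, so Tom is a sage.
With that fixed, Ben's statement is true, so Ben is a sage.
With that fixed, Zara's statement is true, so Zara is a sage.
With that fixed, Beata's statement is true, so Beata is a sage.

Zara: sage, Arjun: sage, Ben: sage, Beata: sage, Tom: sage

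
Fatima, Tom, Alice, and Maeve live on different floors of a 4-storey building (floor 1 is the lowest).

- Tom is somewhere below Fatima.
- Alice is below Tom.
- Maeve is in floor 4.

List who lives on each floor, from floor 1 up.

From clue 1: Fatima is in {2,3,4}.
From clues 1–2: Fatima is in {3,4}.
From clues 1–3: Alice → floor 1, Tom → floor 2, Fatima → floor 3, Maeve → floor 4.

Alice, Tom, Fatima, Maeve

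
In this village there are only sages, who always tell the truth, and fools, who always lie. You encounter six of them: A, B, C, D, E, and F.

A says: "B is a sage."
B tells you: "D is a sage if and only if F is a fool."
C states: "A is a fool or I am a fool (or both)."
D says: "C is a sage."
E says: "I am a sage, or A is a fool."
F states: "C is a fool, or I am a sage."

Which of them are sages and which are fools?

Consider A. Suppose A is a sage.
Then whichever role C has, C's statement has the wrong truth value — contradiction.
So A is a fool.
With that fixed, C's statement is true, so C is a sage.
With that fixed, D's statement is true, so D is a sage.
With that fixed, E's statement is true, so E is a sage.
Consider B. Suppose B is a sage.
Then A's statement comes out true, contradicting A being a fool.
So B is a fool.
Consider F. Suppose F is a fool.
Then B's statement comes out true, contradicting B being a fool.
So F is a sage.

A: fool, B: fool, C: sage, D: sage, E: sage, F: sage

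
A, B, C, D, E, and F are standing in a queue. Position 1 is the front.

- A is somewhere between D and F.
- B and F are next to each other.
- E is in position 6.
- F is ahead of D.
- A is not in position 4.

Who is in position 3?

With clues 1–3, D and E are ruled out for position 3.
With clues 1–5, B, C, and F are ruled out for position 3.
So position 3 is A.

A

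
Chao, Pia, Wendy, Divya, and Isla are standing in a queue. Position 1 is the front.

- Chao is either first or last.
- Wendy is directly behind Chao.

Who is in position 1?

With clues 1–2, Divya, Isla, Pia, and Wendy are ruled out for position 1.
So position 1 is Chao.

Chao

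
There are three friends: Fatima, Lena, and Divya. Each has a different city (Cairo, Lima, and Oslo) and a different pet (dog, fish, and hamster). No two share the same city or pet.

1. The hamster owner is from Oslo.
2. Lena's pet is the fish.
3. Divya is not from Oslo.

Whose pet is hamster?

Fatima

With clues 1–2, Lena is impossible for the one with pet hamster.
With clues 1–3, Divya is impossible for the one with pet hamster.
That leaves Fatima.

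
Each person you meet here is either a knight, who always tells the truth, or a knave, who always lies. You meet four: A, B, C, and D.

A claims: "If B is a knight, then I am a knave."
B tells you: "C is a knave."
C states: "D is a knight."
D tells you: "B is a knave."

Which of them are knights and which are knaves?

A: knight, B: knave, C: knight, D: knight

Consider A. Suppose A is a knave.
Then A's own statement would have to be false, but it can't be — contradiction.
So A is a knight.
Consider B. Suppose B is a knight.
Then A's statement comes out false, contradicting A being a knight.
So B is a knave.
With that fixed, D's statement is true, so D is a knight.
With that fixed, C's statement is true, so C is a knight.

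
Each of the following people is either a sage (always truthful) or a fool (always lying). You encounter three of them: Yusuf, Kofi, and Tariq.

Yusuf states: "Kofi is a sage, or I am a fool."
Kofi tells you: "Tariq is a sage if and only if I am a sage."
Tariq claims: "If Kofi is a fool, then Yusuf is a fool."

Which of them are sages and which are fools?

Consider Yusuf. Suppose Yusuf is a fool.
Then Yusuf's own statement would have to be false, but it can't be — contradiction.
So Yusuf is a sage.
Consider Kofi. Suppose Kofi is a fool.
Then Yusuf's statement comes out false, contradicting Yusuf being a sage.
So Kofi is a sage.
With that fixed, Tariq's statement is true, so Tariq is a sage.

Yusuf: sage, Kofi: sage, Tariq: sage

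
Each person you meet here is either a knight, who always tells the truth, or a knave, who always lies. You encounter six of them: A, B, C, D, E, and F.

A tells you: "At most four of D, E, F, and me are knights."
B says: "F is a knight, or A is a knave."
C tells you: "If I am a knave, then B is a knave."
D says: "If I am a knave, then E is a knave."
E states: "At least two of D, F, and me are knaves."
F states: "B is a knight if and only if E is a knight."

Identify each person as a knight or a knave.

Regardless of anyone's role, A's statement is true, so A is a knight.
Consider B. Suppose B is a knight.
Then no assignment of the remaining roles makes every statement match its speaker's type — contradiction.
So B is a knave.
With that fixed, C's statement is true, so C is a knight.
Consider D. Suppose D is a knight.
Then no assignment of the remaining roles makes every statement match its speaker's type — contradiction.
So D is a knave.
Consider E. Suppose E is a knave.
Then D's statement comes out true, contradicting D being a knave.
So E is a knight.
With that fixed, F's statement is false, so F is a knave.

A: knight, B: knave, C: knight, D: knave, E: knight, F: knave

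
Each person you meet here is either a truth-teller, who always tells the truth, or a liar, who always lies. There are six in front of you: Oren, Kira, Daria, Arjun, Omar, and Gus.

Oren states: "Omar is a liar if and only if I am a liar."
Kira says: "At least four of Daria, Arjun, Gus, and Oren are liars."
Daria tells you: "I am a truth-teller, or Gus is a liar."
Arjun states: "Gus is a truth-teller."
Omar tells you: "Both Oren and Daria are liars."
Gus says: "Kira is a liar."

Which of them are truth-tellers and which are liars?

Consider Oren. Suppose Oren is a truth-teller.
Then no assignment of the remaining roles makes every statement match its speaker's type — contradiction.
So Oren is a liar.
Consider Kira. Suppose Kira is a truth-teller.
Then no assignment of the remaining roles makes every statement match its speaker's type — contradiction.
So Kira is a liar.
With that fixed, Gus's statement is true, so Gus is a truth-teller.
With that fixed, Arjun's statement is true, so Arjun is a truth-teller.
Consider Daria. Suppose Daria is a truth-teller.
Then no assignment of the remaining roles makes every statement match its speaker's type — contradiction.
So Daria is a liar.
With that fixed, Omar's statement is true, so Omar is a truth-teller.

Oren: liar, Kira: liar, Daria: liar, Arjun: truth-teller, Omar: truth-teller, Gus: truth-teller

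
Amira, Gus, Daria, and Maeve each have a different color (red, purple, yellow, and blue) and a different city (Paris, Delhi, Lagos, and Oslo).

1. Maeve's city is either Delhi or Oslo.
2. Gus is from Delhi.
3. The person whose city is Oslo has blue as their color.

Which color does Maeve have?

With clues 1–3, purple, red, and yellow are impossible for Maeve's color.
That leaves blue.

blue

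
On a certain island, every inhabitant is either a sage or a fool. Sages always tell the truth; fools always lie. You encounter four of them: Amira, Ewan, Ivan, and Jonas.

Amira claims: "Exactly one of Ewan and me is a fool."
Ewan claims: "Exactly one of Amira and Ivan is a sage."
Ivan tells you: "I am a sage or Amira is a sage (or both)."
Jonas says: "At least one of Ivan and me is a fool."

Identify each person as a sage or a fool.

Consider Amira. Suppose Amira is a sage.
Then no assignment of the remaining roles makes every statement match its speaker's type — contradiction.
So Amira is a fool.
Consider Ewan. Suppose Ewan is a sage.
Then Amira's statement comes out true, contradicting Amira being a fool.
So Ewan is a fool.
Consider Ivan. Suppose Ivan is a sage.
Then Ewan's statement comes out true, contradicting Ewan being a fool.
So Ivan is a fool.
With that fixed, Jonas's statement is true, so Jonas is a sage.

Amira: fool, Ewan: fool, Ivan: fool, Jonas: sage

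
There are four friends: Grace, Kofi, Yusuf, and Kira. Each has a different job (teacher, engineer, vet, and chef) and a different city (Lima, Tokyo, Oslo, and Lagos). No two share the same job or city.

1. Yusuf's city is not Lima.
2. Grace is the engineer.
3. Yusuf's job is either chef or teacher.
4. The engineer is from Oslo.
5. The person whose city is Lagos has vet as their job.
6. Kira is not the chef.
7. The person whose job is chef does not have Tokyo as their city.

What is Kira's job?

vet

With clues 1–2, engineer is impossible for Kira's job.
With clues 1–6, chef is impossible for Kira's job.
With clues 1–7, teacher is impossible for Kira's job.
That leaves vet.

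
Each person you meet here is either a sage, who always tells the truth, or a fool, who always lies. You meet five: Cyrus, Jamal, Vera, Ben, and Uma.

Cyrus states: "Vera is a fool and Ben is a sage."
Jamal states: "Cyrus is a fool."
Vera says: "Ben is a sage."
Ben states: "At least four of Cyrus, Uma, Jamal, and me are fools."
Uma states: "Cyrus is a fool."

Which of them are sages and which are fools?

Consider Cyrus. Suppose Cyrus is a sage.
Then no assignment of the remaining roles makes every statement match its speaker's type — contradiction.
So Cyrus is a fool.
With that fixed, Jamal's statement is true, so Jamal is a sage.
With that fixed, Ben's statement is false, so Ben is a fool.
With that fixed, Uma's statement is true, so Uma is a sage.
With that fixed, Vera's statement is false, so Vera is a fool.

Cyrus: fool, Jamal: sage, Vera: fool, Ben: fool, Uma: sage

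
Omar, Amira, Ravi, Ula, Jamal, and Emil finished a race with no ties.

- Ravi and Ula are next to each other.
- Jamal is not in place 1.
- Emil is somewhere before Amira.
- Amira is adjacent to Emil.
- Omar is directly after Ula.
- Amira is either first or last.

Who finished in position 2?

With clues 1–4, Omar is ruled out for place 2.
With clues 1–5, Emil, Jamal, and Ravi are ruled out for place 2.
With clues 1–6, Amira is ruled out for place 2.
So place 2 is Ula.

Ula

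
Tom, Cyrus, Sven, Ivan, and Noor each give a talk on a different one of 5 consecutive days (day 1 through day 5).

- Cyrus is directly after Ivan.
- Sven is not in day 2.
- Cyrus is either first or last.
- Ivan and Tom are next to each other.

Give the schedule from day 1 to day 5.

From clue 1: Cyrus is in {2,3,4,5}.
From clues 1–3: Ivan → day 4, Cyrus → day 5.
From clues 1–4: Sven → day 1, Noor → day 2, Tom → day 3.

Sven, Noor, Tom, Ivan, Cyrus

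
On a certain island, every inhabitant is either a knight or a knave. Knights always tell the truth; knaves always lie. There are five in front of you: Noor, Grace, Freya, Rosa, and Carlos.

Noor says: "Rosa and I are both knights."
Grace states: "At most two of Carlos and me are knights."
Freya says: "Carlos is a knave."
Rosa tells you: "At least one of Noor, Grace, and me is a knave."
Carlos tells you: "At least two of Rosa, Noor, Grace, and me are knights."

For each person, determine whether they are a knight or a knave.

Regardless of anyone's role, Grace's statement is true, so Grace is a knight.
Consider Noor. Suppose Noor is a knight.
Then whichever role Rosa has, Rosa's statement has the wrong truth value — contradiction.
So Noor is a knave.
With that fixed, Rosa's statement is true, so Rosa is a knight.
With that fixed, Carlos's statement is true, so Carlos is a knight.
With that fixed, Freya's statement is false, so Freya is a knave.

Noor: knave, Grace: knight, Freya: knave, Rosa: knight, Carlos: knight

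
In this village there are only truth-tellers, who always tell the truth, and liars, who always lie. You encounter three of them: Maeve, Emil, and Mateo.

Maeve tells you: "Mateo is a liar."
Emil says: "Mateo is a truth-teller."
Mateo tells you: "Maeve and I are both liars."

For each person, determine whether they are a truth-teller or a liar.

Consider Maeve. Suppose Maeve is a liar.
Then whichever role Mateo has, Mateo's statement has the wrong truth value — contradiction.
So Maeve is a truth-teller.
With that fixed, Mateo's statement is false, so Mateo is a liar.
With that fixed, Emil's statement is false, so Emil is a liar.

Maeve: truth-teller, Emil: liar, Mateo: liar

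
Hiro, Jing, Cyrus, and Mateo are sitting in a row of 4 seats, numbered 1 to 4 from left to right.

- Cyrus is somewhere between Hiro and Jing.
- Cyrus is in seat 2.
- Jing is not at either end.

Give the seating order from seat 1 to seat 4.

Hiro, Cyrus, Jing, Mateo

From clue 1: Cyrus is in {2,3}.
From clues 1–2: Cyrus → seat 2.
From clues 1–3: Hiro → seat 1, Jing → seat 3, Mateo → seat 4.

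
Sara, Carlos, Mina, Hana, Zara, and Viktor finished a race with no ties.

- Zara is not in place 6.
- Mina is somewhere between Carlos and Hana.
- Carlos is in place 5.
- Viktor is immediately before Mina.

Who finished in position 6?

With clue 1, Zara is ruled out for place 6.
With clues 1–2, Mina is ruled out for place 6.
With clues 1–3, Carlos and Hana are ruled out for place 6.
With clues 1–4, Viktor is ruled out for place 6.
So place 6 is Sara.

Sara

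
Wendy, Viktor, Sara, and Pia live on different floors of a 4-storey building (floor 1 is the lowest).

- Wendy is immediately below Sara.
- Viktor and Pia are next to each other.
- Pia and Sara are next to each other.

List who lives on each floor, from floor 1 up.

From clue 1: Wendy is in {1,2,3}.
From clues 1–2: Wendy is in {1,3}.
From clues 1–3: Wendy → floor 1, Sara → floor 2, Pia → floor 3, Viktor → floor 4.

Wendy, Sara, Pia, Viktor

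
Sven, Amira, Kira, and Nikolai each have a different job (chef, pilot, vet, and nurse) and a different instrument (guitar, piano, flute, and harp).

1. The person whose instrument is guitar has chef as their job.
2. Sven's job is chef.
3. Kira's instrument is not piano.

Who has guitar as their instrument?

With clues 1–2, Amira, Kira, and Nikolai are impossible for the one with instrument guitar.
That leaves Sven.

Sven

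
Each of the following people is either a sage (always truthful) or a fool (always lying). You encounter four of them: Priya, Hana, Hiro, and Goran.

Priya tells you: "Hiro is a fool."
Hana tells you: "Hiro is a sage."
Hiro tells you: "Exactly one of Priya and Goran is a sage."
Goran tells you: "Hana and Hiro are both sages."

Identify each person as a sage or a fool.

Consider Priya. Suppose Priya is a sage.
Then no assignment of the remaining roles makes every statement match its speaker's type — contradiction.
So Priya is a fool.
Consider Hana. Suppose Hana is a fool.
Then no assignment of the remaining roles makes every statement match its speaker's type — contradiction.
So Hana is a sage.
Consider Hiro. Suppose Hiro is a fool.
Then Priya's statement comes out true, contradicting Priya being a fool.
So Hiro is a sage.
With that fixed, Goran's statement is true, so Goran is a sage.

Priya: fool, Hana: sage, Hiro: sage, Goran: sage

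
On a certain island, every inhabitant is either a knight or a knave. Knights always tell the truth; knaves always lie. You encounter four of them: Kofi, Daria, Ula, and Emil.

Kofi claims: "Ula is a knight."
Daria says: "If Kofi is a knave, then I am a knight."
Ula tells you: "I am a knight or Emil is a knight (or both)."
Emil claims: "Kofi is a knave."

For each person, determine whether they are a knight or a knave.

Kofi: knight, Daria: knight, Ula: knight, Emil: knave

Consider Kofi. Suppose Kofi is a knave.
Then no assignment of the remaining roles makes every statement match its speaker's type — contradiction.
So Kofi is a knight.
With that fixed, Daria's statement is true, so Daria is a knight.
With that fixed, Emil's statement is false, so Emil is a knave.
Consider Ula. Suppose Ula is a knave.
Then Kofi's statement comes out false, contradicting Kofi being a knight.
So Ula is a knight.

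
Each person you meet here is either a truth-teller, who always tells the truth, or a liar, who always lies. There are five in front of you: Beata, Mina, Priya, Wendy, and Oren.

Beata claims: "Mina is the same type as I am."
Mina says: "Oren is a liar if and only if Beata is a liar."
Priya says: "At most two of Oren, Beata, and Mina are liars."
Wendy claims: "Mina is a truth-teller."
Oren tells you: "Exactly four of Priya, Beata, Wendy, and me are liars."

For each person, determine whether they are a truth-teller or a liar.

Beata: liar, Mina: truth-teller, Priya: truth-teller, Wendy: truth-teller, Oren: liar

Consider Beata. Suppose Beata is a truth-teller.
Then no assignment of the remaining roles makes every statement match its speaker's type — contradiction.
So Beata is a liar.
Consider Mina. Suppose Mina is a liar.
Then Beata's statement comes out true, contradicting Beata being a liar.
So Mina is a truth-teller.
With that fixed, Priya's statement is true, so Priya is a truth-teller.
With that fixed, Wendy's statement is true, so Wendy is a truth-teller.
With that fixed, Oren's statement is false, so Oren is a liar.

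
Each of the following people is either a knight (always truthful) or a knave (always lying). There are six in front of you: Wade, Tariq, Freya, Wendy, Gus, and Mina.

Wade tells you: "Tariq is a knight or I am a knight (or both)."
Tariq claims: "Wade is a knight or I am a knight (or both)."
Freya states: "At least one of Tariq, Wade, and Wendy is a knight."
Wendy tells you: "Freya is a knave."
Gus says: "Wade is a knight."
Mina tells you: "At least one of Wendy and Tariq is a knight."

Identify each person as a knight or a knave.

Wade: knight, Tariq: knight, Freya: knight, Wendy: knave, Gus: knight, Mina: knight

Consider Wade. Suppose Wade is a knave.
Then no assignment of the remaining roles makes every statement match its speaker's type — contradiction.
So Wade is a knight.
With that fixed, Tariq's statement is true, so Tariq is a knight.
With that fixed, Freya's statement is true, so Freya is a knight.
With that fixed, Wendy's statement is false, so Wendy is a knave.
With that fixed, Gus's statement is true, so Gus is a knight.
With that fixed, Mina's statement is true, so Mina is a knight.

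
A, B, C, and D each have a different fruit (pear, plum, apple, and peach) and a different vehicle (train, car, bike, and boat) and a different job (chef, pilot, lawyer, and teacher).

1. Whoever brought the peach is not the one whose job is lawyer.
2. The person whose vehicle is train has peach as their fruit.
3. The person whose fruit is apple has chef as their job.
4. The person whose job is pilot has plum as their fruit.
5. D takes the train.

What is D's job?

With clues 1–5, chef, lawyer, and pilot are impossible for D's job.
That leaves teacher.

teacher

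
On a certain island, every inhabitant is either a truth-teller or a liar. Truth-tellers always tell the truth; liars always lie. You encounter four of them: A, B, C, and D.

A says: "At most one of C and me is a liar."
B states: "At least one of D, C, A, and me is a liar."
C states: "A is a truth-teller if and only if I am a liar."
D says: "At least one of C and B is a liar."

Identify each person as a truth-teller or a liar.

A: liar, B: truth-teller, C: liar, D: truth-teller

Consider A. Suppose A is a truth-teller.
Then whichever role C has, C's statement has the wrong truth value — contradiction.
So A is a liar.
With that fixed, B's statement is true, so B is a truth-teller.
Consider C. Suppose C is a truth-teller.
Then A's statement comes out true, contradicting A being a liar.
So C is a liar.
With that fixed, D's statement is true, so D is a truth-teller.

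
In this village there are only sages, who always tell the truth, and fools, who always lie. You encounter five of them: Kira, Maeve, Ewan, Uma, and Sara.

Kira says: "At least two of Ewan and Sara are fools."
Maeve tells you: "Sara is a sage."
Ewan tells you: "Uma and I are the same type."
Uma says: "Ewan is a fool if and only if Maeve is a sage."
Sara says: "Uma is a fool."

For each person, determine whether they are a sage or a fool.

Kira: fool, Maeve: fool, Ewan: sage, Uma: sage, Sara: fool

Consider Kira. Suppose Kira is a sage.
Then no assignment of the remaining roles makes every statement match its speaker's type — contradiction.
So Kira is a fool.
Consider Maeve. Suppose Maeve is a sage.
Then no assignment of the remaining roles makes every statement match its speaker's type — contradiction.
So Maeve is a fool.
Consider Ewan. Suppose Ewan is a fool.
Then no assignment of the remaining roles makes every statement match its speaker's type — contradiction.
So Ewan is a sage.
With that fixed, Uma's statement is true, so Uma is a sage.
With that fixed, Sara's statement is false, so Sara is a fool.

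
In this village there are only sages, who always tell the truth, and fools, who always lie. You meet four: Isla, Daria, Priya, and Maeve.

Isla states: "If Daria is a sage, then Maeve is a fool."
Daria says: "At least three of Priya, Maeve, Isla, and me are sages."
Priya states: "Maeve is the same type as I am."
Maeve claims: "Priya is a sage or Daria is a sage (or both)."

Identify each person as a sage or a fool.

Consider Isla. Suppose Isla is a sage.
Then no assignment of the remaining roles makes every statement match its speaker's type — contradiction.
So Isla is a fool.
Consider Daria. Suppose Daria is a fool.
Then Isla's statement comes out true, contradicting Isla being a fool.
So Daria is a sage.
With that fixed, Maeve's statement is true, so Maeve is a sage.
Consider Priya. Suppose Priya is a fool.
Then Daria's statement comes out false, contradicting Daria being a sage.
So Priya is a sage.

Isla: fool, Daria: sage, Priya: sage, Maeve: sage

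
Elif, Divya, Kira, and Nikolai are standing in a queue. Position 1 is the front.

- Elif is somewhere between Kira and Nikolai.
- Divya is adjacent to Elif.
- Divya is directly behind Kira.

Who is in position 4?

With clue 1, Elif is ruled out for position 4.
With clues 1–2, Divya is ruled out for position 4.
With clues 1–3, Kira is ruled out for position 4.
So position 4 is Nikolai.

Nikolai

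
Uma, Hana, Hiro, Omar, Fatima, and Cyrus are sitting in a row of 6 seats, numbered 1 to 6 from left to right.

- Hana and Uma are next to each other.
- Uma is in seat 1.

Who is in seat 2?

Hana

With clues 1–2, Cyrus, Fatima, Hiro, Omar, and Uma are ruled out for seat 2.
So seat 2 is Hana.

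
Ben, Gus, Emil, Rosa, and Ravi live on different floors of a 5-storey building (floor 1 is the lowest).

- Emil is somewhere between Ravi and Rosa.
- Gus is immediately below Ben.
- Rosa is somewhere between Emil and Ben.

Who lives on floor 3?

With clues 1–2, Emil is ruled out for floor 3.
With clues 1–3, Ben, Gus, and Ravi are ruled out for floor 3.
So floor 3 is Rosa.

Rosa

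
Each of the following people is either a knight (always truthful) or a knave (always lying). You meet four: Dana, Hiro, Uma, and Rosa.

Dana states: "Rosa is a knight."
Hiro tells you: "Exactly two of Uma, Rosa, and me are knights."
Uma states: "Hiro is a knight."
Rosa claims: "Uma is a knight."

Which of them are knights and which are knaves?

Consider Dana. Suppose Dana is a knight.
Then no assignment of the remaining roles makes every statement match its speaker's type — contradiction.
So Dana is a knave.
Consider Hiro. Suppose Hiro is a knight.
Then no assignment of the remaining roles makes every statement match its speaker's type — contradiction.
So Hiro is a knave.
With that fixed, Uma's statement is false, so Uma is a knave.
With that fixed, Rosa's statement is false, so Rosa is a knave.

Dana: knave, Hiro: knave, Uma: knave, Rosa: knave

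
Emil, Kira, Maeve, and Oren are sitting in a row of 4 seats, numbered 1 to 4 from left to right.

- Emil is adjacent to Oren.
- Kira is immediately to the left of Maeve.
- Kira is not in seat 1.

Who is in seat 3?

With clues 1–2, Maeve is ruled out for seat 3.
With clues 1–3, Emil and Oren are ruled out for seat 3.
So seat 3 is Kira.

Kira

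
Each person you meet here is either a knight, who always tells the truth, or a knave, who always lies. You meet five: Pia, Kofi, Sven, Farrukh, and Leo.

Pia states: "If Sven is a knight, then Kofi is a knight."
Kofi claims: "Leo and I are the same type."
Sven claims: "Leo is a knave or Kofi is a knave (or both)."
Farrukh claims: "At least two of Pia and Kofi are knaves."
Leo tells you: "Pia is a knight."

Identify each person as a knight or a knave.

Pia: knight, Kofi: knight, Sven: knave, Farrukh: knave, Leo: knight

Consider Pia. Suppose Pia is a knave.
Then no assignment of the remaining roles makes every statement match its speaker's type — contradiction.
So Pia is a knight.
With that fixed, Farrukh's statement is false, so Farrukh is a knave.
With that fixed, Leo's statement is true, so Leo is a knight.
Consider Kofi. Suppose Kofi is a knave.
Then no assignment of the remaining roles makes every statement match its speaker's type — contradiction.
So Kofi is a knight.
With that fixed, Sven's statement is false, so Sven is a knave.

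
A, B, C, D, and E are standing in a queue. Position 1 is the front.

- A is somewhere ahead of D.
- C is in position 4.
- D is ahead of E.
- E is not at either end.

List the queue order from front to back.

From clue 1: A is in {1,2,3,4}.
From clues 1–2: C → position 4.
From clues 1–3: A is in {1,2}.
From clues 1–4: A → position 1, D → position 2, E → position 3, B → position 5.

A, D, E, C, B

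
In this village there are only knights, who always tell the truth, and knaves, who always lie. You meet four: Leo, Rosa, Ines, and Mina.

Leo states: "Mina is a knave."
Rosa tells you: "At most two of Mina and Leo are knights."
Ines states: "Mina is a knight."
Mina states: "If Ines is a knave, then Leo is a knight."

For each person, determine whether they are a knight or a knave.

Regardless of anyone's role, Rosa's statement is true, so Rosa is a knight.
Consider Leo. Suppose Leo is a knight.
Then no assignment of the remaining roles makes every statement match its speaker's type — contradiction.
So Leo is a knave.
Consider Ines. Suppose Ines is a knave.
Then no assignment of the remaining roles makes every statement match its speaker's type — contradiction.
So Ines is a knight.
With that fixed, Mina's statement is true, so Mina is a knight.

Leo: knave, Rosa: knight, Ines: knight, Mina: knight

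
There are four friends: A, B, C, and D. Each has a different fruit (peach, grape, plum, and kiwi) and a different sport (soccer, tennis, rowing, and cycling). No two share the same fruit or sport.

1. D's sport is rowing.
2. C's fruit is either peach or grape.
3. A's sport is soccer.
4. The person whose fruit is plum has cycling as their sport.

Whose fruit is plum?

B

With clues 1–2, C is impossible for the one with fruit plum.
With clues 1–4, A and D are impossible for the one with fruit plum.
That leaves B.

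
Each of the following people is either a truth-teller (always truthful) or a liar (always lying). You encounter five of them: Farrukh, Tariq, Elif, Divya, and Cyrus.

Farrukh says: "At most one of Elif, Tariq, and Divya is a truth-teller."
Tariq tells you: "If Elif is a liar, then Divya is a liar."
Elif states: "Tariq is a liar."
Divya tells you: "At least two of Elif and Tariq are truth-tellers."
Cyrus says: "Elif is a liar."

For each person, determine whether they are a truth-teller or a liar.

Consider Farrukh. Suppose Farrukh is a liar.
Then no assignment of the remaining roles makes every statement match its speaker's type — contradiction.
So Farrukh is a truth-teller.
Consider Tariq. Suppose Tariq is a liar.
Then no assignment of the remaining roles makes every statement match its speaker's type — contradiction.
So Tariq is a truth-teller.
With that fixed, Elif's statement is false, so Elif is a liar.
With that fixed, Divya's statement is false, so Divya is a liar.
With that fixed, Cyrus's statement is true, so Cyrus is a truth-teller.

Farrukh: truth-teller, Tariq: truth-teller, Elif: liar, Divya: liar, Cyrus: truth-teller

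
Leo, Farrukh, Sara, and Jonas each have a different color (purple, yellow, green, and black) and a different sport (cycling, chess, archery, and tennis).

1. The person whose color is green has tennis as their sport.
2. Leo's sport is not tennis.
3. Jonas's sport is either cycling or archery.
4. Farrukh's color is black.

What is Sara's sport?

With clues 1–4, archery, chess, and cycling are impossible for Sara's sport.
That leaves tennis.

tennis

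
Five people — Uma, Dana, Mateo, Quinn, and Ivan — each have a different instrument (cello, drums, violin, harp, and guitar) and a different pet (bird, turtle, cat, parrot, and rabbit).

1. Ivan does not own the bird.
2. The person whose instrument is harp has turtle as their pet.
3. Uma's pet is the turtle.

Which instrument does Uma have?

With clues 1–3, cello, drums, guitar, and violin are impossible for Uma's instrument.
That leaves harp.

harp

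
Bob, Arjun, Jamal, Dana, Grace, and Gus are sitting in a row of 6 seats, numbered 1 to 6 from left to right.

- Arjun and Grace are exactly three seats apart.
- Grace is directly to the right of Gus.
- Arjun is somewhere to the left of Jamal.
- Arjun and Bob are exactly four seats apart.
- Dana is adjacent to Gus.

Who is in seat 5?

With clues 1–4, Arjun, Dana, Gus, and Jamal are ruled out for seat 5.
With clues 1–5, Grace is ruled out for seat 5.
So seat 5 is Bob.

Bob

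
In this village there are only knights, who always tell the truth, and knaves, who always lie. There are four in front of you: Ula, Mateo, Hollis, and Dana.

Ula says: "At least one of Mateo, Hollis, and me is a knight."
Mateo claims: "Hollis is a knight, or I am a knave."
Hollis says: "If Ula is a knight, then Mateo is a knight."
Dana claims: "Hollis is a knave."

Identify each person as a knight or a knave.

Consider Ula. Suppose Ula is a knave.
Then no assignment of the remaining roles makes every statement match its speaker's type — contradiction.
So Ula is a knight.
Consider Mateo. Suppose Mateo is a knave.
Then Mateo's own statement would have to be false, but it can't be — contradiction.
So Mateo is a knight.
With that fixed, Hollis's statement is true, so Hollis is a knight.
With that fixed, Dana's statement is false, so Dana is a knave.

Ula: knight, Mateo: knight, Hollis: knight, Dana: knave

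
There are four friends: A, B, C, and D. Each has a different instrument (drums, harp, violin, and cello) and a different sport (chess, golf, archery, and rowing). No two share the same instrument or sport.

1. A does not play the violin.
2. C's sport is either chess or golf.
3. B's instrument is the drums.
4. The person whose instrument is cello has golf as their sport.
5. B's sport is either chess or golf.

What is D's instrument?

violin

With clues 1–3, drums is impossible for D's instrument.
With clues 1–5, cello and harp are impossible for D's instrument.
That leaves violin.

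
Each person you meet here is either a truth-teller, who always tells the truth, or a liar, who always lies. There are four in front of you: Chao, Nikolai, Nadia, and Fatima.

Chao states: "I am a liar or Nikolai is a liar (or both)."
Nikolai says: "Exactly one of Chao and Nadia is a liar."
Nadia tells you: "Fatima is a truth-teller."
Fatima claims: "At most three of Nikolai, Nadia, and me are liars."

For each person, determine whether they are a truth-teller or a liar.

Chao: truth-teller, Nikolai: liar, Nadia: truth-teller, Fatima: truth-teller

Regardless of anyone's role, Fatima's statement is true, so Fatima is a truth-teller.
With that fixed, Nadia's statement is true, so Nadia is a truth-teller.
Consider Chao. Suppose Chao is a liar.
Then Chao's own statement would have to be false, but it can't be — contradiction.
So Chao is a truth-teller.
With that fixed, Nikolai's statement is false, so Nikolai is a liar.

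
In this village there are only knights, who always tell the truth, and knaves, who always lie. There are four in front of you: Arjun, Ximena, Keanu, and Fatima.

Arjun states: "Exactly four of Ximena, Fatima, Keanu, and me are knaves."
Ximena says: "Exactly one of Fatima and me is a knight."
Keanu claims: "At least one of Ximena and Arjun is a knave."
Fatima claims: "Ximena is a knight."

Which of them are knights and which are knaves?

Arjun: knave, Ximena: knave, Keanu: knight, Fatima: knave

Consider Arjun. Suppose Arjun is a knight.
Then Arjun's own statement would have to be true, but it can't be — contradiction.
So Arjun is a knave.
With that fixed, Keanu's statement is true, so Keanu is a knight.
Consider Ximena. Suppose Ximena is a knight.
Then no assignment of the remaining roles makes every statement match its speaker's type — contradiction.
So Ximena is a knave.
With that fixed, Fatima's statement is false, so Fatima is a knave.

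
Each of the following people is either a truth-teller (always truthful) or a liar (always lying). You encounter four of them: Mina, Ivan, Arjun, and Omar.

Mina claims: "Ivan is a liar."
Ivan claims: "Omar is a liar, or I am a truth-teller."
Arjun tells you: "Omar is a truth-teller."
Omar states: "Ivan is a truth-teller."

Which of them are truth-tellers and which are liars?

Consider Mina. Suppose Mina is a truth-teller.
Then no assignment of the remaining roles makes every statement match its speaker's type — contradiction.
So Mina is a liar.
Consider Ivan. Suppose Ivan is a liar.
Then Mina's statement comes out true, contradicting Mina being a liar.
So Ivan is a truth-teller.
With that fixed, Omar's statement is true, so Omar is a truth-teller.
With that fixed, Arjun's statement is true, so Arjun is a truth-teller.

Mina: liar, Ivan: truth-teller, Arjun: truth-teller, Omar: truth-teller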